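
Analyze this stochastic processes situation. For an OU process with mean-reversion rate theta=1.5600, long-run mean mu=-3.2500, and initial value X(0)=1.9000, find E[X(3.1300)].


E[X(t)] = mu + (X(0) - mu)*exp(-theta*t)
= -3.2500 + (1.9000 - -3.2500)*exp(-1.5600*3.1300)
= -3.2500 + 5.1500 * 0.0076
= -3.2110

-3.2110


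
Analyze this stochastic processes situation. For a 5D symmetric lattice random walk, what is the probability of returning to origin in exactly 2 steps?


P(return in 2 steps) = P(reverse first step) = 1/(2d)
= 1/10
= 0.1000

0.1000


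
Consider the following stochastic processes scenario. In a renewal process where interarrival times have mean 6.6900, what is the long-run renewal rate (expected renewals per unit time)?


Long-run renewal rate = 1/E(X)
= 1/6.6900
= 0.1495

0.1495


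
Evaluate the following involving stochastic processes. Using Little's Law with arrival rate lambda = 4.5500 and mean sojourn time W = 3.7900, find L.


Little's Law: L = lambda * W
= 4.5500 * 3.7900
= 17.2445

17.2445


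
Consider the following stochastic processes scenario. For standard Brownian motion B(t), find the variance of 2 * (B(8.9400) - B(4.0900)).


Var(alpha*(B(t)-B(s))) = alpha^2 * (t-s)
= 2^2 * (8.9400 - 4.0900)
= 4 * 4.8500
= 19.4000

19.4000


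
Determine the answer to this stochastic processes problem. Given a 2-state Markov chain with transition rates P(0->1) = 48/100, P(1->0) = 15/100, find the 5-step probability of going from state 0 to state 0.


Computing P^5 by matrix multiplication.
P = [[0.5200, 0.4800], [0.1500, 0.8500]]
After raising P to the power 5:
P^5(0,0) = 0.2434

0.2434


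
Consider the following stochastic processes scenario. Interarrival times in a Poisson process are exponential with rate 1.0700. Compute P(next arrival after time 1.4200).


P(X > t) = exp(-lambda * t)
= exp(-1.0700 * 1.4200)
= exp(-1.5194) = 0.2188

0.2188


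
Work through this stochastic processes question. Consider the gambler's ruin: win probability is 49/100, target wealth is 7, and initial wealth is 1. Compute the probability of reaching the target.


Gambler's ruin formula:
r = q/p = 0.5100/0.4900 = 1.0408
P(win) = (1 - r^i)/(1 - r^N)
= (1 - 1.0408^1)/(1 - 1.0408^7)
= 0.1263

0.1263


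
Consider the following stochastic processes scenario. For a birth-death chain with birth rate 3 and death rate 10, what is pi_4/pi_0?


For birth-death process, pi_n/pi_0 = (lambda/mu)^n
= (3/10)^4
= 0.0081

0.0081


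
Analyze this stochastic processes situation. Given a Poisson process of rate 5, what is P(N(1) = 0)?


P(N(t)=k) = (lambda*t)^k * exp(-lambda*t) / k!
lambda*t = 5
= 5^0 * exp(-5) / 0!
= 1 * 0.0067 / 1
= 0.0067

0.0067


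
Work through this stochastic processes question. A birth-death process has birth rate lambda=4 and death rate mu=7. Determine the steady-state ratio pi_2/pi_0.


For birth-death process, pi_n/pi_0 = (lambda/mu)^n
= (4/7)^2
= 0.3265

0.3265


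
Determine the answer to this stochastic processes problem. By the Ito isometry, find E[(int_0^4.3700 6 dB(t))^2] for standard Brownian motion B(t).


By Ito isometry: E[(int f dB)^2] = int f^2 dt
= 6^2 * 4.3700
= 36 * 4.3700 = 157.3200

157.3200


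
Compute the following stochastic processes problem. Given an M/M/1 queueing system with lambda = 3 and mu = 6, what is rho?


rho = lambda/mu
= 3/6
= 0.5000

0.5000


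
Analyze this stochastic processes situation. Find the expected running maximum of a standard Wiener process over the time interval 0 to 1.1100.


E(max B(s)) = sqrt(2t/pi)
= sqrt(2*1.1100/pi)
= sqrt(0.7066)
= 0.8406

0.8406


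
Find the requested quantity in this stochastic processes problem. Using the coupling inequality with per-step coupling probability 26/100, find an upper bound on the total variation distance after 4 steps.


TV distance bound <= (1-delta)^n
= (1 - 0.2600)^4
= 0.7400^4
= 0.2999

0.2999


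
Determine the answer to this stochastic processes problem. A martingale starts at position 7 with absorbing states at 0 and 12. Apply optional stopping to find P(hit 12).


By optional stopping theorem: E(M at tau) = M(0) = 7
P(hit 12)*12 + P(hit 0)*0 = 7
P(hit 12) = (7 - 0)/(12 - 0) = 7/12 = 0.5833

0.5833


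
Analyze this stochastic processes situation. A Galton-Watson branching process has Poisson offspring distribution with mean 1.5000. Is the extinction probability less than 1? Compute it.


Since mu = 1.5000 > 1, extinction prob q < 1.
Solve s = exp(mu*(s-1)) iteratively.
q = 0.4172

0.4172


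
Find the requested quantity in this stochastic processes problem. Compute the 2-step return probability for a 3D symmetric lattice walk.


P(return in 2 steps) = P(reverse first step) = 1/(2d)
= 1/6
= 0.1667

0.1667


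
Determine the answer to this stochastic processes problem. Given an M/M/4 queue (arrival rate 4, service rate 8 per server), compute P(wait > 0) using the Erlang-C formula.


a = lambda/mu = 0.5000
rho = a/c = 0.1250
Erlang-C formula applied:
C(c,a) = 0.0018

0.0018


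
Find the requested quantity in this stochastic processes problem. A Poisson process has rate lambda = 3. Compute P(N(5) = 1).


P(N(t)=k) = (lambda*t)^k * exp(-lambda*t) / k!
lambda*t = 15
= 15^1 * exp(-15) / 1!
= 15 * 3.0590e-07 / 1
= 4.5885e-06

4.5885e-06


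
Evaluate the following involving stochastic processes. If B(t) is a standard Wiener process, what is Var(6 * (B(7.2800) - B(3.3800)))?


Var(alpha*(B(t)-B(s))) = alpha^2 * (t-s)
= 6^2 * (7.2800 - 3.3800)
= 36 * 3.9000
= 140.4000

140.4000


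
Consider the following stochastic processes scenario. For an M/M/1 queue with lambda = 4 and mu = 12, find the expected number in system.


rho = 4/12 = 0.3333
L = rho/(1-rho)
= 0.3333/0.6667
= 0.5000

0.5000


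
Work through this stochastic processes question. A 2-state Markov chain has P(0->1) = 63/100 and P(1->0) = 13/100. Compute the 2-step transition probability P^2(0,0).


Computing P^2 by matrix multiplication.
P = [[0.3700, 0.6300], [0.1300, 0.8700]]
After raising P to the power 2:
P^2(0,0) = 0.2188

0.2188


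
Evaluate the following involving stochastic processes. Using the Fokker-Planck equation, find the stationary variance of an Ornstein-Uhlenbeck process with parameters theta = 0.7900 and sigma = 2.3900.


Stationary variance = sigma^2 / (2*theta)
= 2.3900^2 / (2*0.7900)
= 5.7121 / 1.5800
= 3.6153

3.6153


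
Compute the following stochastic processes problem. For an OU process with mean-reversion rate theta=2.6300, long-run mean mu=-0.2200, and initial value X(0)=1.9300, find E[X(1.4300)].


E[X(t)] = mu + (X(0) - mu)*exp(-theta*t)
= -0.2200 + (1.9300 - -0.2200)*exp(-2.6300*1.4300)
= -0.2200 + 2.1500 * 0.0233
= -0.1700

-0.1700


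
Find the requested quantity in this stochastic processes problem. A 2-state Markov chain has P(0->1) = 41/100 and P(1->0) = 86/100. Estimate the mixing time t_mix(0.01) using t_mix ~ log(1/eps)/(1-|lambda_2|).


lambda_2 = |1 - p01 - p10| = |1 - 0.4100 - 0.8600| = 0.2700
t_mix ~ log(1/eps)/(1 - |lambda_2|)
= log(100)/(1 - 0.2700) = 4.6052/0.7300
= 6.3085

6.3085


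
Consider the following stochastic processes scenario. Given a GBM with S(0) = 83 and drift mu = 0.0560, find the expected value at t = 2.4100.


E[S(t)] = S(0) * exp(mu * t)
= 83 * exp(0.0560 * 2.4100)
= 83 * 1.1445
= 94.9928

94.9928


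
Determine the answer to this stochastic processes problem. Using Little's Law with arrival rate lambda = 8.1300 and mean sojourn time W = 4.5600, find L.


Little's Law: L = lambda * W
= 8.1300 * 4.5600
= 37.0728

37.0728


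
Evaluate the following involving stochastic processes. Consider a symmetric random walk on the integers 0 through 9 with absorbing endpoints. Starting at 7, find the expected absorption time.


For symmetric RW on 0,...,N with absorbing barriers, E(i) = i*(N-i)
E(7) = 7 * 2 = 14

14


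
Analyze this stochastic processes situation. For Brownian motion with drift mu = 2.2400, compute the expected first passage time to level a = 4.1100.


Expected first passage time = a/mu
= 4.1100/2.2400
= 1.8348

1.8348


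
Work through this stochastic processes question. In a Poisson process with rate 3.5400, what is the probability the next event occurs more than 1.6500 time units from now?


P(X > t) = exp(-lambda * t)
= exp(-3.5400 * 1.6500)
= exp(-5.8410) = 0.0029

0.0029


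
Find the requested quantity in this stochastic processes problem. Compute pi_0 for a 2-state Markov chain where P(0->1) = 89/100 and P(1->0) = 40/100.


Stationary distribution: pi_0 = p10/(p01+p10), pi_1 = p01/(p01+p10)
p01 = 0.8900, p10 = 0.4000
pi_0 = 0.3101

0.3101


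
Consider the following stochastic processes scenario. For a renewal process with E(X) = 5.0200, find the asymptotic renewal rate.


Long-run renewal rate = 1/E(X)
= 1/5.0200
= 0.1992

0.1992


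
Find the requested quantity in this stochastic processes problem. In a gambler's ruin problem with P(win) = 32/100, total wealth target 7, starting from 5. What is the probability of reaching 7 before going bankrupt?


Gambler's ruin formula:
r = q/p = 0.6800/0.3200 = 2.1250
P(win) = (1 - r^i)/(1 - r^N)
= (1 - 2.1250^5)/(1 - 2.1250^7)
= 0.2175

0.2175


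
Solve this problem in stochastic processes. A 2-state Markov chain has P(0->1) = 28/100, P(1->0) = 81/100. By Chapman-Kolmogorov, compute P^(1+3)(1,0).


P^4 = P^1 * P^3
Computing via matrix multiplication of the transition matrix.
Entry (1,0) of P^4 = 0.7431

0.7431


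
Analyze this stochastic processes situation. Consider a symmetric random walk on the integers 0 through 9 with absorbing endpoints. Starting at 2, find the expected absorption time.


For symmetric RW on 0,...,N with absorbing barriers, E(i) = i*(N-i)
E(2) = 2 * 7 = 14

14


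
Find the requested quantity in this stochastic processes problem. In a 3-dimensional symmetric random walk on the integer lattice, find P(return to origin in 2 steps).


P(return in 2 steps) = P(reverse first step) = 1/(2d)
= 1/6
= 0.1667

0.1667


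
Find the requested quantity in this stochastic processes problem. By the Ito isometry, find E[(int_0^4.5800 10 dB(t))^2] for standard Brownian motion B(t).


By Ito isometry: E[(int f dB)^2] = int f^2 dt
= 10^2 * 4.5800
= 100 * 4.5800 = 458.0000

458.0000


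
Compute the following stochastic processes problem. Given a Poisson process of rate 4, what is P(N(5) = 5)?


P(N(t)=k) = (lambda*t)^k * exp(-lambda*t) / k!
lambda*t = 20
= 20^5 * exp(-20) / 5!
= 3200000 * 2.0612e-09 / 120
= 5.4964e-05

5.4964e-05


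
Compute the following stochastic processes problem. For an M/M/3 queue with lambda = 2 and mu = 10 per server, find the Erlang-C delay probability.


a = lambda/mu = 0.2000
rho = a/c = 0.0667
Erlang-C formula applied:
C(c,a) = 0.0012

0.0012


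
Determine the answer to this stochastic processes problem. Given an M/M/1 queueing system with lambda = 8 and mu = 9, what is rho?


rho = lambda/mu
= 8/9
= 0.8889

0.8889


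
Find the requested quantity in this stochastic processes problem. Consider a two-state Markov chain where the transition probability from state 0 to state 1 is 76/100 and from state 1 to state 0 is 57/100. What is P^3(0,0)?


Computing P^3 by matrix multiplication.
P = [[0.2400, 0.7600], [0.5700, 0.4300]]
After raising P to the power 3:
P^3(0,0) = 0.4080

0.4080


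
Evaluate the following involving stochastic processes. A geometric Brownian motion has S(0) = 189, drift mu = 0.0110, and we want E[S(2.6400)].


E[S(t)] = S(0) * exp(mu * t)
= 189 * exp(0.0110 * 2.6400)
= 189 * 1.0295
= 194.5690

194.5690


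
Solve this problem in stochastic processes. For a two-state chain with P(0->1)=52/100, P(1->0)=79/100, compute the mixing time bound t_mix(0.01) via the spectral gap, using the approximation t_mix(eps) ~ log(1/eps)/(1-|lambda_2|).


lambda_2 = |1 - p01 - p10| = |1 - 0.5200 - 0.7900| = 0.3100
t_mix ~ log(1/eps)/(1 - |lambda_2|)
= log(100)/(1 - 0.3100) = 4.6052/0.6900
= 6.6742

6.6742


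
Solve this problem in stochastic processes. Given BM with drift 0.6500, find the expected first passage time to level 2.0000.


Expected first passage time = a/mu
= 2.0000/0.6500
= 3.0769

3.0769


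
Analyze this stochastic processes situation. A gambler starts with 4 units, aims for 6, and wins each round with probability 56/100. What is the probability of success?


Gambler's ruin formula:
r = q/p = 0.4400/0.5600 = 0.7857
P(win) = (1 - r^i)/(1 - r^N)
= (1 - 0.7857^4)/(1 - 0.7857^6)
= 0.8093

0.8093


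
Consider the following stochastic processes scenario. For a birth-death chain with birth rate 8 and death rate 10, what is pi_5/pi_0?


For birth-death process, pi_n/pi_0 = (lambda/mu)^n
= (8/10)^5
= 0.3277

0.3277


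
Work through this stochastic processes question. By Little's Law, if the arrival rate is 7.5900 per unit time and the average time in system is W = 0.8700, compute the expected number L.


Little's Law: L = lambda * W
= 7.5900 * 0.8700
= 6.6033

6.6033


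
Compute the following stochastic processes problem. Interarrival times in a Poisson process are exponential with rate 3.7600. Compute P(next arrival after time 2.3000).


P(X > t) = exp(-lambda * t)
= exp(-3.7600 * 2.3000)
= exp(-8.6480) = 1.7548e-04

1.7548e-04


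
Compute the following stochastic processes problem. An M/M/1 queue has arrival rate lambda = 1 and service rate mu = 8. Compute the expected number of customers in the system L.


rho = 1/8 = 0.1250
L = rho/(1-rho)
= 0.1250/0.8750
= 0.1429

0.1429


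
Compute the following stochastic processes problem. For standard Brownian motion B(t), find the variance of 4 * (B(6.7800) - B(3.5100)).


Var(alpha*(B(t)-B(s))) = alpha^2 * (t-s)
= 4^2 * (6.7800 - 3.5100)
= 16 * 3.2700
= 52.3200

52.3200


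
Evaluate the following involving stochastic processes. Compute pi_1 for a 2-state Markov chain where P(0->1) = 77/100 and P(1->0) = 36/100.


Stationary distribution: pi_0 = p10/(p01+p10), pi_1 = p01/(p01+p10)
p01 = 0.7700, p10 = 0.3600
pi_1 = 0.6814

0.6814


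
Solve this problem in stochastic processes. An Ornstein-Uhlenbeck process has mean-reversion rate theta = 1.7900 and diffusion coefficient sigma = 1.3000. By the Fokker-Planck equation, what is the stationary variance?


Stationary variance = sigma^2 / (2*theta)
= 1.3000^2 / (2*1.7900)
= 1.6900 / 3.5800
= 0.4721

0.4721


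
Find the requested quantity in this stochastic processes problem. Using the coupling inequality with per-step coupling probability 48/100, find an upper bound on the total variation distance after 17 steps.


TV distance bound <= (1-delta)^n
= (1 - 0.4800)^17
= 0.5200^17
= 1.4861e-05

1.4861e-05


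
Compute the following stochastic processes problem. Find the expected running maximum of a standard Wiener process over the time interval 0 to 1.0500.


E(max B(s)) = sqrt(2t/pi)
= sqrt(2*1.0500/pi)
= sqrt(0.6685)
= 0.8176

0.8176


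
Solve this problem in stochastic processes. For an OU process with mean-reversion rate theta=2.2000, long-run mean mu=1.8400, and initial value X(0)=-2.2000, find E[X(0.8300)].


E[X(t)] = mu + (X(0) - mu)*exp(-theta*t)
= 1.8400 + (-2.2000 - 1.8400)*exp(-2.2000*0.8300)
= 1.8400 + -4.0400 * 0.1611
= 1.1893

1.1893


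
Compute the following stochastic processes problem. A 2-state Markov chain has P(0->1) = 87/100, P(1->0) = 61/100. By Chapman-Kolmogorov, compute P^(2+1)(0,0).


P^3 = P^2 * P^1
Computing via matrix multiplication of the transition matrix.
Entry (0,0) of P^3 = 0.3472

0.3472


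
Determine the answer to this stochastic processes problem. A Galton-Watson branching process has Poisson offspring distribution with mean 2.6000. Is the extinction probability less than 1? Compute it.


Since mu = 2.6000 > 1, extinction prob q < 1.
Solve s = exp(mu*(s-1)) iteratively.
q = 0.0951

0.0951


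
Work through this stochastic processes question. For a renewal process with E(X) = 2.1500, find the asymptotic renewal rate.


Long-run renewal rate = 1/E(X)
= 1/2.1500
= 0.4651

0.4651


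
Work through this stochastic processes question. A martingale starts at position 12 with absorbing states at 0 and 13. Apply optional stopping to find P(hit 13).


By optional stopping theorem: E(M at tau) = M(0) = 12
P(hit 13)*13 + P(hit 0)*0 = 12
P(hit 13) = (12 - 0)/(13 - 0) = 12/13 = 0.9231

0.9231


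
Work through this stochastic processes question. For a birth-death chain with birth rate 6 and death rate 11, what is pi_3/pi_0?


For birth-death process, pi_n/pi_0 = (lambda/mu)^n
= (6/11)^3
= 0.1623

0.1623


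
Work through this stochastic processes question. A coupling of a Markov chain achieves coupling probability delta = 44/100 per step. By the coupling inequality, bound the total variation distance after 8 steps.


TV distance bound <= (1-delta)^n
= (1 - 0.4400)^8
= 0.5600^8
= 0.0097

0.0097


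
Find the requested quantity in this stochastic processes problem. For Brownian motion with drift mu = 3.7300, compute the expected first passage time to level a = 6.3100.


Expected first passage time = a/mu
= 6.3100/3.7300
= 1.6917

1.6917


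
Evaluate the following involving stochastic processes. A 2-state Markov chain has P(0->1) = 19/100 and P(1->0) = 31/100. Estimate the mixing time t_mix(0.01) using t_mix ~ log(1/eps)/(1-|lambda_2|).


lambda_2 = |1 - p01 - p10| = |1 - 0.1900 - 0.3100| = 0.5000
t_mix ~ log(1/eps)/(1 - |lambda_2|)
= log(100)/(1 - 0.5000) = 4.6052/0.5000
= 9.2103

9.2103


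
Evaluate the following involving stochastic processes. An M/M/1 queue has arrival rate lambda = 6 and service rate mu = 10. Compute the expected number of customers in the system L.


rho = 6/10 = 0.6000
L = rho/(1-rho)
= 0.6000/0.4000
= 1.5000

1.5000


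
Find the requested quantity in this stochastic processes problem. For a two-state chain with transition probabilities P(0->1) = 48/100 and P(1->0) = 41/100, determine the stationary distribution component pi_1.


Stationary distribution: pi_0 = p10/(p01+p10), pi_1 = p01/(p01+p10)
p01 = 0.4800, p10 = 0.4100
pi_1 = 0.5393

0.5393


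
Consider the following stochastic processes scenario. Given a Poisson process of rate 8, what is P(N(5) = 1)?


P(N(t)=k) = (lambda*t)^k * exp(-lambda*t) / k!
lambda*t = 40
= 40^1 * exp(-40) / 1!
= 40 * 4.2484e-18 / 1
= 1.6993e-16

1.6993e-16


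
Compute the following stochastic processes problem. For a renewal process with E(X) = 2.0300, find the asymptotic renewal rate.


Long-run renewal rate = 1/E(X)
= 1/2.0300
= 0.4926

0.4926


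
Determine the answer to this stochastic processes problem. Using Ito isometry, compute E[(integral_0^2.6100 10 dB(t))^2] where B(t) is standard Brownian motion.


By Ito isometry: E[(int f dB)^2] = int f^2 dt
= 10^2 * 2.6100
= 100 * 2.6100 = 261.0000

261.0000


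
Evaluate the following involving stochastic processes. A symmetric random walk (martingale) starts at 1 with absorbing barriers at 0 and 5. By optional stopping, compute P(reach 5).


By optional stopping theorem: E(M at tau) = M(0) = 1
P(hit 5)*5 + P(hit 0)*0 = 1
P(hit 5) = (1 - 0)/(5 - 0) = 1/5 = 0.2000

0.2000


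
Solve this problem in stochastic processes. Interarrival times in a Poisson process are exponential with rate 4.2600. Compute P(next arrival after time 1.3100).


P(X > t) = exp(-lambda * t)
= exp(-4.2600 * 1.3100)
= exp(-5.5806) = 0.0038

0.0038


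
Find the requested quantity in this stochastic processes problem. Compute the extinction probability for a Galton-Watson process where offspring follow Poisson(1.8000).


Since mu = 1.8000 > 1, extinction prob q < 1.
Solve s = exp(mu*(s-1)) iteratively.
q = 0.2676

0.2676


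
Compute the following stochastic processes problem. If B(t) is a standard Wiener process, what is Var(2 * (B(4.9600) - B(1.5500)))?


Var(alpha*(B(t)-B(s))) = alpha^2 * (t-s)
= 2^2 * (4.9600 - 1.5500)
= 4 * 3.4100
= 13.6400

13.6400


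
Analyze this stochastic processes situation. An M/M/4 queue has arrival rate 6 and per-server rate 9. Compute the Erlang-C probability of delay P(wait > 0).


a = lambda/mu = 0.6667
rho = a/c = 0.1667
Erlang-C formula applied:
C(c,a) = 0.0051

0.0051


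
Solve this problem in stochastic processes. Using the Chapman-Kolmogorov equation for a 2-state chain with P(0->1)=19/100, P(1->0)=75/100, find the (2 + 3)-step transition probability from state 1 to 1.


P^5 = P^2 * P^3
Computing via matrix multiplication of the transition matrix.
Entry (1,1) of P^5 = 0.2021

0.2021


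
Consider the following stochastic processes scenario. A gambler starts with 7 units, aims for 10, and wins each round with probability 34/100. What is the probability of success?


Gambler's ruin formula:
r = q/p = 0.6600/0.3400 = 1.9412
P(win) = (1 - r^i)/(1 - r^N)
= (1 - 1.9412^7)/(1 - 1.9412^10)
= 0.1356

0.1356


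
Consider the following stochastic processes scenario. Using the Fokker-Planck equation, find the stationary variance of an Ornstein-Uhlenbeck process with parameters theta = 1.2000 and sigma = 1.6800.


Stationary variance = sigma^2 / (2*theta)
= 1.6800^2 / (2*1.2000)
= 2.8224 / 2.4000
= 1.1760

1.1760


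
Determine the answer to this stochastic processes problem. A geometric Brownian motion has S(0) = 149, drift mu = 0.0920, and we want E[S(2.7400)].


E[S(t)] = S(0) * exp(mu * t)
= 149 * exp(0.0920 * 2.7400)
= 149 * 1.2867
= 191.7181

191.7181


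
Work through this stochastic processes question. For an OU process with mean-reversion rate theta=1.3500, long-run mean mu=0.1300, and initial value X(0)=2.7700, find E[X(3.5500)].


E[X(t)] = mu + (X(0) - mu)*exp(-theta*t)
= 0.1300 + (2.7700 - 0.1300)*exp(-1.3500*3.5500)
= 0.1300 + 2.6400 * 0.0083
= 0.1519

0.1519


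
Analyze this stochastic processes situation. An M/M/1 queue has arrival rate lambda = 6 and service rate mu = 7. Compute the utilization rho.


rho = lambda/mu
= 6/7
= 0.8571

0.8571


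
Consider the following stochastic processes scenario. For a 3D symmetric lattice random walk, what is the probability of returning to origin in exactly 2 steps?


P(return in 2 steps) = P(reverse first step) = 1/(2d)
= 1/6
= 0.1667

0.1667


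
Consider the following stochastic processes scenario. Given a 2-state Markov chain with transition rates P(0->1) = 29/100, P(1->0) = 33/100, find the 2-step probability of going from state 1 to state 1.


Computing P^2 by matrix multiplication.
P = [[0.7100, 0.2900], [0.3300, 0.6700]]
After raising P to the power 2:
P^2(1,1) = 0.5446

0.5446


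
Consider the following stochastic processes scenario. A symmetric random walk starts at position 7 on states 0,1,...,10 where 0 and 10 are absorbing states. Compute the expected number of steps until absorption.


For symmetric RW on 0,...,N with absorbing barriers, E(i) = i*(N-i)
E(7) = 7 * 3 = 21

21


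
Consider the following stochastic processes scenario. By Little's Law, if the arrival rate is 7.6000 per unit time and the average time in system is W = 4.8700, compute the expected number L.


Little's Law: L = lambda * W
= 7.6000 * 4.8700
= 37.0120

37.0120


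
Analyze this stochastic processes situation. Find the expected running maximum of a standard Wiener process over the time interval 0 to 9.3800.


E(max B(s)) = sqrt(2t/pi)
= sqrt(2*9.3800/pi)
= sqrt(5.9715)
= 2.4437

2.4437


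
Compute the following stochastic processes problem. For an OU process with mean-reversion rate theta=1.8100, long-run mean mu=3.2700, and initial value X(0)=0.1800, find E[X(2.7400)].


E[X(t)] = mu + (X(0) - mu)*exp(-theta*t)
= 3.2700 + (0.1800 - 3.2700)*exp(-1.8100*2.7400)
= 3.2700 + -3.0900 * 0.0070
= 3.2483

3.2483


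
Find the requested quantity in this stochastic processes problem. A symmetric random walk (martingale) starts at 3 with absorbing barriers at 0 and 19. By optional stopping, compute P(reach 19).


By optional stopping theorem: E(M at tau) = M(0) = 3
P(hit 19)*19 + P(hit 0)*0 = 3
P(hit 19) = (3 - 0)/(19 - 0) = 3/19 = 0.1579

0.1579


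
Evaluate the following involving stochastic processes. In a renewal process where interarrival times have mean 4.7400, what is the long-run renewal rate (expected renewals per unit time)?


Long-run renewal rate = 1/E(X)
= 1/4.7400
= 0.2110

0.2110


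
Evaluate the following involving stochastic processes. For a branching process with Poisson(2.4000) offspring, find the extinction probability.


Since mu = 2.4000 > 1, extinction prob q < 1.
Solve s = exp(mu*(s-1)) iteratively.
q = 0.1214

0.1214


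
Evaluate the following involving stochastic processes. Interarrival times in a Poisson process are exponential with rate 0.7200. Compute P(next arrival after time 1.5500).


P(X > t) = exp(-lambda * t)
= exp(-0.7200 * 1.5500)
= exp(-1.1160) = 0.3276

0.3276


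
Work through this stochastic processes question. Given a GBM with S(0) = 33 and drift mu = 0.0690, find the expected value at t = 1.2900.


E[S(t)] = S(0) * exp(mu * t)
= 33 * exp(0.0690 * 1.2900)
= 33 * 1.0931
= 36.0720

36.0720


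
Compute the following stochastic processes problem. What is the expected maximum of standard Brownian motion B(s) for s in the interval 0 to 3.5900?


E(max B(s)) = sqrt(2t/pi)
= sqrt(2*3.5900/pi)
= sqrt(2.2855)
= 1.5118

1.5118


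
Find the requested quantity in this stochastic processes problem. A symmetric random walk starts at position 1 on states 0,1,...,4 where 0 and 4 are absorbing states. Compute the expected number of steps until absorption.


For symmetric RW on 0,...,N with absorbing barriers, E(i) = i*(N-i)
E(1) = 1 * 3 = 3

3


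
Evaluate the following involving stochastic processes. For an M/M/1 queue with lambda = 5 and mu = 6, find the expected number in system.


rho = 5/6 = 0.8333
L = rho/(1-rho)
= 0.8333/0.1667
= 5.0000

5.0000


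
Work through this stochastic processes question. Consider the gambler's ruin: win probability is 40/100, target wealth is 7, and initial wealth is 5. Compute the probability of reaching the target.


Gambler's ruin formula:
r = q/p = 0.6000/0.4000 = 1.5000
P(win) = (1 - r^i)/(1 - r^N)
= (1 - 1.5000^5)/(1 - 1.5000^7)
= 0.4099

0.4099


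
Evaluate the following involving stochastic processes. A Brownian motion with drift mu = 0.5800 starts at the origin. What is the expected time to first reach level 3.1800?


Expected first passage time = a/mu
= 3.1800/0.5800
= 5.4828

5.4828


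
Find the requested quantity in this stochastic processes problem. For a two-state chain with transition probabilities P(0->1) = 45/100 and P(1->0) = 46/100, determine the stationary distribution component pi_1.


Stationary distribution: pi_0 = p10/(p01+p10), pi_1 = p01/(p01+p10)
p01 = 0.4500, p10 = 0.4600
pi_1 = 0.4945

0.4945


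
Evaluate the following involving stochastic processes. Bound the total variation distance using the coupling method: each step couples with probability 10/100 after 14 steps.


TV distance bound <= (1-delta)^n
= (1 - 0.1000)^14
= 0.9000^14
= 0.2288

0.2288


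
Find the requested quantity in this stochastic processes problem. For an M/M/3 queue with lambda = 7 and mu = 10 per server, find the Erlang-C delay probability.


a = lambda/mu = 0.7000
rho = a/c = 0.2333
Erlang-C formula applied:
C(c,a) = 0.0369

0.0369


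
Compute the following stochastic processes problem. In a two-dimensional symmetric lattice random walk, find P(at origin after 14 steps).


P = C(14,7)^2 / 4^14
= 3432^2 / 268435456
= 11778624 / 268435456
= 0.0439

0.0439


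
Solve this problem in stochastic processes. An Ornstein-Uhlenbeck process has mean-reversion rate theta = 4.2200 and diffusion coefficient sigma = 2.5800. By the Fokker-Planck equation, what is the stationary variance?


Stationary variance = sigma^2 / (2*theta)
= 2.5800^2 / (2*4.2200)
= 6.6564 / 8.4400
= 0.7887

0.7887


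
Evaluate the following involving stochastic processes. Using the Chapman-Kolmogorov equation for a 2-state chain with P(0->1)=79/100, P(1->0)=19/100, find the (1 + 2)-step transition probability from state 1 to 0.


P^3 = P^1 * P^2
Computing via matrix multiplication of the transition matrix.
Entry (1,0) of P^3 = 0.1939

0.1939


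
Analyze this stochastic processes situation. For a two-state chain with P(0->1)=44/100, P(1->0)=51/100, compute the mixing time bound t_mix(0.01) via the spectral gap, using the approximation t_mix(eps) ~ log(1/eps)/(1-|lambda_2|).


lambda_2 = |1 - p01 - p10| = |1 - 0.4400 - 0.5100| = 0.0500
t_mix ~ log(1/eps)/(1 - |lambda_2|)
= log(100)/(1 - 0.0500) = 4.6052/0.9500
= 4.8475

4.8475


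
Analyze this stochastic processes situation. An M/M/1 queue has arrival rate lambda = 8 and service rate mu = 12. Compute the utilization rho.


rho = lambda/mu
= 8/12
= 0.6667

0.6667


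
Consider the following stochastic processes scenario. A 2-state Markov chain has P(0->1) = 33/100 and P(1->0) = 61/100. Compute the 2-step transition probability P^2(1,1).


Computing P^2 by matrix multiplication.
P = [[0.6700, 0.3300], [0.6100, 0.3900]]
After raising P to the power 2:
P^2(1,1) = 0.3534

0.3534


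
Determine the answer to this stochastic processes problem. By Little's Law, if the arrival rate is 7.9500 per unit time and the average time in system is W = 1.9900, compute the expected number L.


Little's Law: L = lambda * W
= 7.9500 * 1.9900
= 15.8205

15.8205


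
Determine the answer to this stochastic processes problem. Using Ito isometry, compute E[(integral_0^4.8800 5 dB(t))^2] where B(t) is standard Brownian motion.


By Ito isometry: E[(int f dB)^2] = int f^2 dt
= 5^2 * 4.8800
= 25 * 4.8800 = 122.0000

122.0000


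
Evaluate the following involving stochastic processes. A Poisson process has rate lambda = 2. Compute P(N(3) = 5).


P(N(t)=k) = (lambda*t)^k * exp(-lambda*t) / k!
lambda*t = 6
= 6^5 * exp(-6) / 5!
= 7776 * 0.0025 / 120
= 0.1606

0.1606


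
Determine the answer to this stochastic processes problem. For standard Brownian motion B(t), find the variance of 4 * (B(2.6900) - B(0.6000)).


Var(alpha*(B(t)-B(s))) = alpha^2 * (t-s)
= 4^2 * (2.6900 - 0.6000)
= 16 * 2.0900
= 33.4400

33.4400


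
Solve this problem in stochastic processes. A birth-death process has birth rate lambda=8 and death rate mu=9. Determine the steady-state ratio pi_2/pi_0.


For birth-death process, pi_n/pi_0 = (lambda/mu)^n
= (8/9)^2
= 0.7901

0.7901


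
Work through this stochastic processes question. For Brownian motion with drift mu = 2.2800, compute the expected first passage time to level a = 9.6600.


Expected first passage time = a/mu
= 9.6600/2.2800
= 4.2368

4.2368


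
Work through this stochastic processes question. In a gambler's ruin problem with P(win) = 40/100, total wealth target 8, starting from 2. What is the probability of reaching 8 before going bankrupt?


Gambler's ruin formula:
r = q/p = 0.6000/0.4000 = 1.5000
P(win) = (1 - r^i)/(1 - r^N)
= (1 - 1.5000^2)/(1 - 1.5000^8)
= 0.0508

0.0508


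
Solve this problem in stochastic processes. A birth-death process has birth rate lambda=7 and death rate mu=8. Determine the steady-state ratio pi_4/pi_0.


For birth-death process, pi_n/pi_0 = (lambda/mu)^n
= (7/8)^4
= 0.5862

0.5862


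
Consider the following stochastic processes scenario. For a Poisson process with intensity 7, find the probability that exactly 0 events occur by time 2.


P(N(t)=k) = (lambda*t)^k * exp(-lambda*t) / k!
lambda*t = 14
= 14^0 * exp(-14) / 0!
= 1 * 8.3153e-07 / 1
= 8.3153e-07

8.3153e-07


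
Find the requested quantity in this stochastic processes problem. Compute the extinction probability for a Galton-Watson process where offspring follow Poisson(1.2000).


Since mu = 1.2000 > 1, extinction prob q < 1.
Solve s = exp(mu*(s-1)) iteratively.
q = 0.6863

0.6863


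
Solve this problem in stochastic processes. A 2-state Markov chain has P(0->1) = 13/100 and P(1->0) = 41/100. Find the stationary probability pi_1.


Stationary distribution: pi_0 = p10/(p01+p10), pi_1 = p01/(p01+p10)
p01 = 0.1300, p10 = 0.4100
pi_1 = 0.2407

0.2407


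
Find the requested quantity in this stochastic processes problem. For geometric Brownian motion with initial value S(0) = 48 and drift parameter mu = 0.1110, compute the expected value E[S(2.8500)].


E[S(t)] = S(0) * exp(mu * t)
= 48 * exp(0.1110 * 2.8500)
= 48 * 1.3721
= 65.8613

65.8613


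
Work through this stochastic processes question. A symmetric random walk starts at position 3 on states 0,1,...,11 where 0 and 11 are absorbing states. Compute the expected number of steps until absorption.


For symmetric RW on 0,...,N with absorbing barriers, E(i) = i*(N-i)
E(3) = 3 * 8 = 24

24


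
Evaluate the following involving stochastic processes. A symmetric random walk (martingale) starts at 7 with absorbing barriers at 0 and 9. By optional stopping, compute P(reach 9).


By optional stopping theorem: E(M at tau) = M(0) = 7
P(hit 9)*9 + P(hit 0)*0 = 7
P(hit 9) = (7 - 0)/(9 - 0) = 7/9 = 0.7778

0.7778


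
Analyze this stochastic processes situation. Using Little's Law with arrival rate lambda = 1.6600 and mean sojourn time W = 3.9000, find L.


Little's Law: L = lambda * W
= 1.6600 * 3.9000
= 6.4740

6.4740


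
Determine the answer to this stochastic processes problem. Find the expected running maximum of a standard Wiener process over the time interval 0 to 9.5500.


E(max B(s)) = sqrt(2t/pi)
= sqrt(2*9.5500/pi)
= sqrt(6.0797)
= 2.4657

2.4657


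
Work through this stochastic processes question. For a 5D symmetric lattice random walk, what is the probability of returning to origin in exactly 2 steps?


P(return in 2 steps) = P(reverse first step) = 1/(2d)
= 1/10
= 0.1000

0.1000


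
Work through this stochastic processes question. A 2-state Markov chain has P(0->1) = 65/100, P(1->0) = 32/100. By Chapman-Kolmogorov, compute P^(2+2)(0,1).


P^4 = P^2 * P^2
Computing via matrix multiplication of the transition matrix.
Entry (0,1) of P^4 = 0.6701

0.6701


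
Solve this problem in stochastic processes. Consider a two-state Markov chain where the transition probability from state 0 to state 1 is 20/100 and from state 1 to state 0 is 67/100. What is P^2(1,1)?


Computing P^2 by matrix multiplication.
P = [[0.8000, 0.2000], [0.6700, 0.3300]]
After raising P to the power 2:
P^2(1,1) = 0.2429

0.2429


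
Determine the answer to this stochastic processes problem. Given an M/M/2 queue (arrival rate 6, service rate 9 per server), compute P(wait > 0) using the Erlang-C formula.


a = lambda/mu = 0.6667
rho = a/c = 0.3333
Erlang-C formula applied:
C(c,a) = 0.1667

0.1667


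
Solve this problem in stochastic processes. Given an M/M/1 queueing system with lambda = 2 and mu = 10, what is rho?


rho = lambda/mu
= 2/10
= 0.2000

0.2000


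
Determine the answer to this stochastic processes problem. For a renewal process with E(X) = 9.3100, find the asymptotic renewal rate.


Long-run renewal rate = 1/E(X)
= 1/9.3100
= 0.1074

0.1074


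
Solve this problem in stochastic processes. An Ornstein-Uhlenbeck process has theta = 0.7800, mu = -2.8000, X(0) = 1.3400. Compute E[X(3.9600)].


E[X(t)] = mu + (X(0) - mu)*exp(-theta*t)
= -2.8000 + (1.3400 - -2.8000)*exp(-0.7800*3.9600)
= -2.8000 + 4.1400 * 0.0456
= -2.6114

-2.6114


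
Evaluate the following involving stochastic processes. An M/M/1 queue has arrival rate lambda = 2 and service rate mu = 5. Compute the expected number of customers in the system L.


rho = 2/5 = 0.4000
L = rho/(1-rho)
= 0.4000/0.6000
= 0.6667

0.6667


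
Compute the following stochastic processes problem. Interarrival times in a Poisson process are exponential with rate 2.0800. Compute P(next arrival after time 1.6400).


P(X > t) = exp(-lambda * t)
= exp(-2.0800 * 1.6400)
= exp(-3.4112) = 0.0330

0.0330


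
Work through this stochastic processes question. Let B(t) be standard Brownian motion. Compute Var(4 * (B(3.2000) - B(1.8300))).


Var(alpha*(B(t)-B(s))) = alpha^2 * (t-s)
= 4^2 * (3.2000 - 1.8300)
= 16 * 1.3700
= 21.9200

21.9200


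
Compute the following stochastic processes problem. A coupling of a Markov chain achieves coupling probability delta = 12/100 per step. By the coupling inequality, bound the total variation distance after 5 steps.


TV distance bound <= (1-delta)^n
= (1 - 0.1200)^5
= 0.8800^5
= 0.5277

0.5277


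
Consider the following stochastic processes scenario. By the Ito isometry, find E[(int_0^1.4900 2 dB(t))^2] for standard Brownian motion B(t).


By Ito isometry: E[(int f dB)^2] = int f^2 dt
= 2^2 * 1.4900
= 4 * 1.4900 = 5.9600

5.9600


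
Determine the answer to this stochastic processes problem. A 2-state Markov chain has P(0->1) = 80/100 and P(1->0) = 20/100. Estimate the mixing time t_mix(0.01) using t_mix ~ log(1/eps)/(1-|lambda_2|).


lambda_2 = |1 - p01 - p10| = |1 - 0.8000 - 0.2000| = 5.5511e-17
t_mix ~ log(1/eps)/(1 - |lambda_2|)
= log(100)/(1 - 5.5511e-17) = 4.6052/1.0000
= 4.6052

4.6052


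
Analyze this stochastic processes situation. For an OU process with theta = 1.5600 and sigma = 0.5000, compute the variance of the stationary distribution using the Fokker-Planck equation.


Stationary variance = sigma^2 / (2*theta)
= 0.5000^2 / (2*1.5600)
= 0.2500 / 3.1200
= 0.0801

0.0801


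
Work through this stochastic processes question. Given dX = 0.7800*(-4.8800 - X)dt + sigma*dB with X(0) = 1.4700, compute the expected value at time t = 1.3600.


E[X(t)] = mu + (X(0) - mu)*exp(-theta*t)
= -4.8800 + (1.4700 - -4.8800)*exp(-0.7800*1.3600)
= -4.8800 + 6.3500 * 0.3462
= -2.6818

-2.6818


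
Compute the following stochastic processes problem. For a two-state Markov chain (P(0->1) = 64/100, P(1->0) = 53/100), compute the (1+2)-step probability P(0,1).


P^3 = P^1 * P^2
Computing via matrix multiplication of the transition matrix.
Entry (0,1) of P^3 = 0.5497

0.5497


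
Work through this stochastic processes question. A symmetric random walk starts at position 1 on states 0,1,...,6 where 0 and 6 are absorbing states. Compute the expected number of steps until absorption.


For symmetric RW on 0,...,N with absorbing barriers, E(i) = i*(N-i)
E(1) = 1 * 5 = 5

5


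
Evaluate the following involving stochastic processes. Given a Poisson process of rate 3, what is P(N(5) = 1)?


P(N(t)=k) = (lambda*t)^k * exp(-lambda*t) / k!
lambda*t = 15
= 15^1 * exp(-15) / 1!
= 15 * 3.0590e-07 / 1
= 4.5885e-06

4.5885e-06


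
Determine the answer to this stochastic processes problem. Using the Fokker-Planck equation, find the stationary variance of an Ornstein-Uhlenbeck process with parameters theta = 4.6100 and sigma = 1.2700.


Stationary variance = sigma^2 / (2*theta)
= 1.2700^2 / (2*4.6100)
= 1.6129 / 9.2200
= 0.1749

0.1749


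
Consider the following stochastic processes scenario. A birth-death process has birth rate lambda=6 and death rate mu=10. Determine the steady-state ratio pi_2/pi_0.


For birth-death process, pi_n/pi_0 = (lambda/mu)^n
= (6/10)^2
= 0.3600

0.3600


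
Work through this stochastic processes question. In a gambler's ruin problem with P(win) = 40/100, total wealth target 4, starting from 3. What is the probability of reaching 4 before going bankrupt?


Gambler's ruin formula:
r = q/p = 0.6000/0.4000 = 1.5000
P(win) = (1 - r^i)/(1 - r^N)
= (1 - 1.5000^3)/(1 - 1.5000^4)
= 0.5846

0.5846


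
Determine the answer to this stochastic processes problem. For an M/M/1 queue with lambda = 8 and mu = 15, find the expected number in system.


rho = 8/15 = 0.5333
L = rho/(1-rho)
= 0.5333/0.4667
= 1.1429

1.1429


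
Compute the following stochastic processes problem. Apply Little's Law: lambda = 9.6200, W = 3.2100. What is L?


Little's Law: L = lambda * W
= 9.6200 * 3.2100
= 30.8802

30.8802
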